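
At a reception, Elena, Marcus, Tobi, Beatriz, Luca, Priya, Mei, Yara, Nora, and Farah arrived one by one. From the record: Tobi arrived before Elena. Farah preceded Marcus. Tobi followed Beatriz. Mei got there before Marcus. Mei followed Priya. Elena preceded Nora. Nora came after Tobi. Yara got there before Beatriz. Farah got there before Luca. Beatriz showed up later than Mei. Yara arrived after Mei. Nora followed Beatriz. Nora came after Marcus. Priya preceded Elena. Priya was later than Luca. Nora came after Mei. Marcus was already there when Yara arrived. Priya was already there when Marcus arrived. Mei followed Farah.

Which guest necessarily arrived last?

Nora

Every other guest has a chain of constraints placing them before Nora, so Nora is last.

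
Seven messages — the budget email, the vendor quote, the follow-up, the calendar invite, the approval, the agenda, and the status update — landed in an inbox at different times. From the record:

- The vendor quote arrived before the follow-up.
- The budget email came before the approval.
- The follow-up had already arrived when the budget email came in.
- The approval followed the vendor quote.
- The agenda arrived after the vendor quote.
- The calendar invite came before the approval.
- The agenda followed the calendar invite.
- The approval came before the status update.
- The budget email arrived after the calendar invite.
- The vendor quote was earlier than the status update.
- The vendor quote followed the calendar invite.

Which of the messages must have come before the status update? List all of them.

the approval, the budget email, the calendar invite, the follow-up, the vendor quote

Directly stated before the status update: the approval and the vendor quote.
The budget email reaches the status update via the budget email → the approval → the status update.
The calendar invite reaches the status update via the calendar invite → the vendor quote → the status update.
The follow-up reaches the status update via the follow-up → the budget email → the approval → the status update.
No chain forces the agenda ahead of the status update.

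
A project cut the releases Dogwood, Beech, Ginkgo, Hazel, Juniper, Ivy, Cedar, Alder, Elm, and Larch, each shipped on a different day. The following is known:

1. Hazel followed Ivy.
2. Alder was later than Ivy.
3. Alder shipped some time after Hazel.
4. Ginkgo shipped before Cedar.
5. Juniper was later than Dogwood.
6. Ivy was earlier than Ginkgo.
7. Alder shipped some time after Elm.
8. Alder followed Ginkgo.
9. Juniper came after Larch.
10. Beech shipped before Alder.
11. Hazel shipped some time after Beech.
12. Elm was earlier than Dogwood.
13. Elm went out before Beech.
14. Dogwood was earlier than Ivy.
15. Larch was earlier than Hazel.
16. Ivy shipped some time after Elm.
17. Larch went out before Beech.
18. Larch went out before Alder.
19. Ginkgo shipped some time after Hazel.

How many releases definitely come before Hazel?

Directly stated before Hazel: Beech, Ivy, and Larch.
Dogwood reaches Hazel via Dogwood → Ivy → Hazel.
Elm reaches Hazel via Elm → Beech → Hazel.
No chain forces Juniper (or any of the others) ahead of Hazel.
That's Beech, Dogwood, Elm, Ivy, and Larch — 5 in all.

5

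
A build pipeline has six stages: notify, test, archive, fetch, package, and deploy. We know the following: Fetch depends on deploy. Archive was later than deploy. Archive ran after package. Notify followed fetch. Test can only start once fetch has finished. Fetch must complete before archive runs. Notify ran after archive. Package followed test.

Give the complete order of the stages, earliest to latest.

The constraints fix every adjacent pair, so only one ordering works:
deploy → fetch → test → package → archive → notify.

deploy, fetch, test, package, archive, notify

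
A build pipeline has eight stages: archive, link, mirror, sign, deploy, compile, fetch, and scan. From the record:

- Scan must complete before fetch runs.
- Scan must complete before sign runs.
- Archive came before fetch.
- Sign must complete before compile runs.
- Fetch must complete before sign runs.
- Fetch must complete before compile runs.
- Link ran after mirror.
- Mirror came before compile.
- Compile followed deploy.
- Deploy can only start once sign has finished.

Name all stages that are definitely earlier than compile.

archive, deploy, fetch, mirror, scan, sign

Directly stated before compile: deploy, fetch, mirror, and sign.
Archive reaches compile via archive → fetch → compile.
Scan reaches compile via scan → fetch → compile.
No chain forces link ahead of compile.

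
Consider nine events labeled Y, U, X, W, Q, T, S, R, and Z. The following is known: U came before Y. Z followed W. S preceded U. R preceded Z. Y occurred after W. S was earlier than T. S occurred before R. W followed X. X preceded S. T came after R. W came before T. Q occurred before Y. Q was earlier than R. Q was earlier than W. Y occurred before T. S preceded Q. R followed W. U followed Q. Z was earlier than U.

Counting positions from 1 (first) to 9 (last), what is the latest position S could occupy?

S must come before Q, R, T, U, W, Y, and Z — 7 events forced after it.
Everything else can be placed before S in some valid order, so S can sit as late as position 9 − 7 = 2.

2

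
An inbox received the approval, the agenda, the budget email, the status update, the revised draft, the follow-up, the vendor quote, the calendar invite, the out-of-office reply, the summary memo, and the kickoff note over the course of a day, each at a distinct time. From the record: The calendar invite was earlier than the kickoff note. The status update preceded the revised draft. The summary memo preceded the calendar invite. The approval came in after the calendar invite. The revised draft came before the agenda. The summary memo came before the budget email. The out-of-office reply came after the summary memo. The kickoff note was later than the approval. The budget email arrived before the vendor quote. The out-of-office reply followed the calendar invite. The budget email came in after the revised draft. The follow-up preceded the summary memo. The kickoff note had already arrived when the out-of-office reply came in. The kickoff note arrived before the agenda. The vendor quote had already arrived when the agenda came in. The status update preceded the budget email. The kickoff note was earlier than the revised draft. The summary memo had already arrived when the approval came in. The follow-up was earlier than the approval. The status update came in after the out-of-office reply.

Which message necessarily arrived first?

the follow-up

The follow-up has a chain of constraints placing it before every other message, so the follow-up must be first.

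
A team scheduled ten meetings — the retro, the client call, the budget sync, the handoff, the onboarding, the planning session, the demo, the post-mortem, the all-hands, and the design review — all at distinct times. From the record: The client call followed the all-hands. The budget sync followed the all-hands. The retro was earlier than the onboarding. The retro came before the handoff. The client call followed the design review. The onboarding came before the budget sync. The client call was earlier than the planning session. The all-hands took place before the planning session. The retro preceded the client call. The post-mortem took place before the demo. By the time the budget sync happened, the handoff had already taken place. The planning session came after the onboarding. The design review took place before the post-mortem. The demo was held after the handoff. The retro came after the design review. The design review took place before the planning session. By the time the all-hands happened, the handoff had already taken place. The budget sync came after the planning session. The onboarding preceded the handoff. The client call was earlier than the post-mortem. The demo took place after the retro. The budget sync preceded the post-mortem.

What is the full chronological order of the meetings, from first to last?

the design review, the retro, the onboarding, the handoff, the all-hands, the client call, the planning session, the budget sync, the post-mortem, the demo

The constraints fix every adjacent pair, so only one ordering works:
the design review → the retro → the onboarding → the handoff → the all-hands → the client call → the planning session → the budget sync → the post-mortem → the demo.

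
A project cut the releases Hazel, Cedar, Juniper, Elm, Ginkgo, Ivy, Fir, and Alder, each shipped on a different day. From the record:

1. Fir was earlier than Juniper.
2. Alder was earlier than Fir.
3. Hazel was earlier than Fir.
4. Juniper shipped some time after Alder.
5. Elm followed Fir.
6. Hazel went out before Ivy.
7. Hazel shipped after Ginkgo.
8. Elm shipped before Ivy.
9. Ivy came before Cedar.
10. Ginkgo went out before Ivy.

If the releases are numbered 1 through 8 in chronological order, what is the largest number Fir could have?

4

Fir must come before Cedar, Elm, Ivy, and Juniper — 4 releases forced after it.
Everything else can be placed before Fir in some valid order, so Fir can sit as late as position 8 − 4 = 4.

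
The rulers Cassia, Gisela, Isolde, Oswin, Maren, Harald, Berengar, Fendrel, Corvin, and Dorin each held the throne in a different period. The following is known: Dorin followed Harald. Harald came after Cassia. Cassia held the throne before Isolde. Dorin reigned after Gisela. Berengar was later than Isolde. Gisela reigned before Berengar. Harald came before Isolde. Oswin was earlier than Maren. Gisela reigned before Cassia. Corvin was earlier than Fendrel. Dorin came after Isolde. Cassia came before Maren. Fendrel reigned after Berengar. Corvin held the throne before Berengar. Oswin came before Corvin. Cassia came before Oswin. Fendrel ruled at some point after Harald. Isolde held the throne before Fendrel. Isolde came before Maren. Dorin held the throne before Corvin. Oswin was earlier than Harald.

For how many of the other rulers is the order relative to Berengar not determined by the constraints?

1

Forced before Berengar: Cassia, Corvin, Dorin, Gisela, Harald, Isolde, and Oswin; forced after Berengar: Fendrel.
That leaves Maren with no forced order relative to Berengar — 1.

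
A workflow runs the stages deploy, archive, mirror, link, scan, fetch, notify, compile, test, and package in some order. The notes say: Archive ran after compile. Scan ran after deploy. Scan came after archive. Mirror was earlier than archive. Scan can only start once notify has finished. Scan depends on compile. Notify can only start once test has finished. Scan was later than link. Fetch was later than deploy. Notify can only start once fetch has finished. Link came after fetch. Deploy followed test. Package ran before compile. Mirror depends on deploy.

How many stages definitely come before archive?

Directly stated before archive: compile and mirror.
Deploy reaches archive via deploy → mirror → archive.
Package reaches archive via package → compile → archive.
Test reaches archive via test → deploy → mirror → archive.
No chain forces scan (or any of the others) ahead of archive.
That's compile, deploy, mirror, package, and test — 5 in all.

5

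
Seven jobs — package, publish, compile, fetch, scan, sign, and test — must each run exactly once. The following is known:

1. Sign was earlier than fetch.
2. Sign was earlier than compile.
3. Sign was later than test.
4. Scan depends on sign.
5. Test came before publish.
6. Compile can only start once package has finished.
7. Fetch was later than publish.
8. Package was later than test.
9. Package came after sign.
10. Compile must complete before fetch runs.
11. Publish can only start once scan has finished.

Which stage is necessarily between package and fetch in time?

compile

Tracing the constraints gives package → compile → fetch, so compile sits after package and before fetch.
No other stage is forced both after package and before fetch.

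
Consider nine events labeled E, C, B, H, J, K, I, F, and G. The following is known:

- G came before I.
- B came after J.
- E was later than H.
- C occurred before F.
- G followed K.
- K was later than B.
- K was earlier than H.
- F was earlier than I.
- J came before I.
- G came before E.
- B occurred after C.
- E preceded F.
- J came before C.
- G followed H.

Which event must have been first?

J has a chain of constraints placing it before every other event, so J must be first.

J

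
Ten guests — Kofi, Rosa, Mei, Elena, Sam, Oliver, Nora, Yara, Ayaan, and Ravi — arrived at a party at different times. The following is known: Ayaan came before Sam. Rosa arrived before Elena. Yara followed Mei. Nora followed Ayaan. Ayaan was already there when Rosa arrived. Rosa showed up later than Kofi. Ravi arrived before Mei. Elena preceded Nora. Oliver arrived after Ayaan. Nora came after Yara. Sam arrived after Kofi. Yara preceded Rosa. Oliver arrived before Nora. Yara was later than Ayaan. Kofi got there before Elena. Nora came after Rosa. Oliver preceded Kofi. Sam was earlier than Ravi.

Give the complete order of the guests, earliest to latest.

Ayaan, Oliver, Kofi, Sam, Ravi, Mei, Yara, Rosa, Elena, Nora

The constraints fix every adjacent pair, so only one ordering works:
Ayaan → Oliver → Kofi → Sam → Ravi → Mei → Yara → Rosa → Elena → Nora.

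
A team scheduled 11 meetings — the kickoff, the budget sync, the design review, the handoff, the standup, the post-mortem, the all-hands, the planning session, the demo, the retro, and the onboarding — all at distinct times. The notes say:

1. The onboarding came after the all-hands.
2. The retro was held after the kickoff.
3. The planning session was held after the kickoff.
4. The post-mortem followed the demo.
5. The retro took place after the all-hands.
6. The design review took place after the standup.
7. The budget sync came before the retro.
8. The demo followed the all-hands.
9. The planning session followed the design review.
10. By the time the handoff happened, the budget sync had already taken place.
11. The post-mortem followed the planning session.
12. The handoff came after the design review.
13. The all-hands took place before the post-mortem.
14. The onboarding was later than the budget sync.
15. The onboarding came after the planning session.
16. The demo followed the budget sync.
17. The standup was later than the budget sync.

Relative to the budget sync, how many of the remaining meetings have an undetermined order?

2

Forced after the budget sync: the demo, the design review, the handoff, the onboarding, the planning session, the post-mortem, the retro, and the standup.
That leaves the all-hands and the kickoff with no forced order relative to the budget sync — 2.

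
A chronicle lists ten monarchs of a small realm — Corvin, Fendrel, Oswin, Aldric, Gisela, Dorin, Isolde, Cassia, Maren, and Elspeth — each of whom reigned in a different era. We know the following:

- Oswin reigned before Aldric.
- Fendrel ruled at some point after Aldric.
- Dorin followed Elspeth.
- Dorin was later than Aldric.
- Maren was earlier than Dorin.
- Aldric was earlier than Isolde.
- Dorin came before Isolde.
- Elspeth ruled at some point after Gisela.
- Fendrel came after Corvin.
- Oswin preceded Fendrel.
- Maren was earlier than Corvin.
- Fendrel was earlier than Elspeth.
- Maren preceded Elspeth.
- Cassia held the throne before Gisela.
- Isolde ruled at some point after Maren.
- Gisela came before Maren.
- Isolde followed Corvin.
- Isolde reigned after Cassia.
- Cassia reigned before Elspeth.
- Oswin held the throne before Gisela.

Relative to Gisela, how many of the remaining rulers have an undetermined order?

Forced before Gisela: Cassia and Oswin; forced after Gisela: Corvin, Dorin, Elspeth, Fendrel, Isolde, and Maren.
That leaves Aldric with no forced order relative to Gisela — 1.

1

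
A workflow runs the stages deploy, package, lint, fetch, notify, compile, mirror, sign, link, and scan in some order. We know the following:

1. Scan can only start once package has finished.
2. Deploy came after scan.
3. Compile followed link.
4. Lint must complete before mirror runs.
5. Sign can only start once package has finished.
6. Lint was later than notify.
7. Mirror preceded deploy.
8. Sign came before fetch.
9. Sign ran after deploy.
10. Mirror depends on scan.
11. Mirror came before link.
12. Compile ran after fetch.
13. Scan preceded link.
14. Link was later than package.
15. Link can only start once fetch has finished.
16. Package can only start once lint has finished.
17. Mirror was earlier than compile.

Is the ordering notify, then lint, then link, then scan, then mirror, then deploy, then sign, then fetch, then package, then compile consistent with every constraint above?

The constraints require package before link, but in the proposed sequence link appears ahead of package. That one violation is enough.

no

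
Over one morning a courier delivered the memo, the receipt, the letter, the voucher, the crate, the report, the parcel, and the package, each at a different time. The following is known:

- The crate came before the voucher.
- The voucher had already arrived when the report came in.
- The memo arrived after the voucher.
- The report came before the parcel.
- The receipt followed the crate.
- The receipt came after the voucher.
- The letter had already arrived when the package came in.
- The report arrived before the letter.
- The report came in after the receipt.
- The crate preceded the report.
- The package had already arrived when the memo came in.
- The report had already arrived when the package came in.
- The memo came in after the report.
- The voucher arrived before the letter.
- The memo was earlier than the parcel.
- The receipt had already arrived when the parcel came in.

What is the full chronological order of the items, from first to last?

The constraints fix every adjacent pair, so only one ordering works:
the crate → the voucher → the receipt → the report → the letter → the package → the memo → the parcel.

the crate, the voucher, the receipt, the report, the letter, the package, the memo, the parcel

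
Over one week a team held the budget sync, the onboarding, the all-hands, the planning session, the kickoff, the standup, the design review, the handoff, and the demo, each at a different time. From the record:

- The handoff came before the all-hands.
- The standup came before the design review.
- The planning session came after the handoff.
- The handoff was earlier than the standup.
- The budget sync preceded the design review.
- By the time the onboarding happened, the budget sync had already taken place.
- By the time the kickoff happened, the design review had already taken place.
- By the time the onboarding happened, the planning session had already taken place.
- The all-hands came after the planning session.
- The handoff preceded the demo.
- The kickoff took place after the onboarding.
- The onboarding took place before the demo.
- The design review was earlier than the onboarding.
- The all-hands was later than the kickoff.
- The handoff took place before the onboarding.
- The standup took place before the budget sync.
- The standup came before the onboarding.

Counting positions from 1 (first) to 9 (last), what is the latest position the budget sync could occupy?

4

The budget sync must come before the all-hands, the demo, the design review, the kickoff, and the onboarding — 5 meetings forced after it.
Everything else can be placed before the budget sync in some valid order, so the budget sync can sit as late as position 9 − 5 = 4.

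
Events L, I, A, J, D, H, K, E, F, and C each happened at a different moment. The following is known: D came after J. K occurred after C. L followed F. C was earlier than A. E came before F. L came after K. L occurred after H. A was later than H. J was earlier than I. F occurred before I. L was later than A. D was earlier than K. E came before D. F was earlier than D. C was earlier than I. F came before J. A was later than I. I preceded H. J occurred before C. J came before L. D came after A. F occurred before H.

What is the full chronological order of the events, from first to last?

E, F, J, C, I, H, A, D, K, L

The constraints fix every adjacent pair, so only one ordering works:
E → F → J → C → I → H → A → D → K → L.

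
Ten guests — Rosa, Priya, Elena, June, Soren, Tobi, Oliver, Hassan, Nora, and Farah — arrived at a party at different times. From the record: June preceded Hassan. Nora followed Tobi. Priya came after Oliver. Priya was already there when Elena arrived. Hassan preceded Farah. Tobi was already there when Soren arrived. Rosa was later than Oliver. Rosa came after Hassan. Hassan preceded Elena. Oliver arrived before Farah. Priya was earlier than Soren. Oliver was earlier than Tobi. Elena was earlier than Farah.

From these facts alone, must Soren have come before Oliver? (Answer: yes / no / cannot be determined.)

Tracing the constraints gives Oliver → Priya → Soren, so Oliver must come before Soren.
That means Soren cannot be before Oliver.

no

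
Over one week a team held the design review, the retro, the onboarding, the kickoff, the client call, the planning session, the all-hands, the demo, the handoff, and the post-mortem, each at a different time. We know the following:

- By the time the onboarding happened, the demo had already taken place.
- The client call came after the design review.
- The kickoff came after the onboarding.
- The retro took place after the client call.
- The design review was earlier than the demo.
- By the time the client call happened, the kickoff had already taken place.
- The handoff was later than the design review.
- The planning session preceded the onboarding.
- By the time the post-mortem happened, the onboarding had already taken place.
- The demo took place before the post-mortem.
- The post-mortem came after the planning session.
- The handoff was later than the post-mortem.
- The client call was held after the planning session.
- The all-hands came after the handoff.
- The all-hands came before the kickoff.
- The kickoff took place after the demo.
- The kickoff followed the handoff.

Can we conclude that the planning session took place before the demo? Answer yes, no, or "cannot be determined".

No chain of stated constraints runs from the planning session to the demo, and none runs from the demo to the planning session either.
So the relative order of the planning session and the demo is not fixed by the given facts.

cannot be determined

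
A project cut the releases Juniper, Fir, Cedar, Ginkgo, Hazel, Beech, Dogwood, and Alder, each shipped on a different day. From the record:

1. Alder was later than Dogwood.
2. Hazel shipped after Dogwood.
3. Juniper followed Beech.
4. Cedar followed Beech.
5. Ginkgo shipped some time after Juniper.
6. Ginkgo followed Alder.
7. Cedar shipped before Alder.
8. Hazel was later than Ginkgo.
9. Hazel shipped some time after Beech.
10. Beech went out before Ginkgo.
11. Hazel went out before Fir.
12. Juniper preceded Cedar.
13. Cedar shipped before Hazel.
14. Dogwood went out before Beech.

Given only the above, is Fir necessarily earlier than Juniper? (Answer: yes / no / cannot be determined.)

no

Tracing the constraints gives Juniper → Ginkgo → Hazel → Fir, so Juniper must come before Fir.
That means Fir cannot be before Juniper.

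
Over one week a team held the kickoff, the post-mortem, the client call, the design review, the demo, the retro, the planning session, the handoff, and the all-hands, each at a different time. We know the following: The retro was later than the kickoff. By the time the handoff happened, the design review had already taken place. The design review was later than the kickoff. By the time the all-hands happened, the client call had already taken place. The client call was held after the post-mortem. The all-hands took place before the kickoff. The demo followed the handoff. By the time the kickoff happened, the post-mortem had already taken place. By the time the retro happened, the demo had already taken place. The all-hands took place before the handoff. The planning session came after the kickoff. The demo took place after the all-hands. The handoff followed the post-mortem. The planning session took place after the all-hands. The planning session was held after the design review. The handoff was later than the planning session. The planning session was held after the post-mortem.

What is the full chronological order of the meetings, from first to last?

The constraints fix every adjacent pair, so only one ordering works:
the post-mortem → the client call → the all-hands → the kickoff → the design review → the planning session → the handoff → the demo → the retro.

the post-mortem, the client call, the all-hands, the kickoff, the design review, the planning session, the handoff, the demo, the retro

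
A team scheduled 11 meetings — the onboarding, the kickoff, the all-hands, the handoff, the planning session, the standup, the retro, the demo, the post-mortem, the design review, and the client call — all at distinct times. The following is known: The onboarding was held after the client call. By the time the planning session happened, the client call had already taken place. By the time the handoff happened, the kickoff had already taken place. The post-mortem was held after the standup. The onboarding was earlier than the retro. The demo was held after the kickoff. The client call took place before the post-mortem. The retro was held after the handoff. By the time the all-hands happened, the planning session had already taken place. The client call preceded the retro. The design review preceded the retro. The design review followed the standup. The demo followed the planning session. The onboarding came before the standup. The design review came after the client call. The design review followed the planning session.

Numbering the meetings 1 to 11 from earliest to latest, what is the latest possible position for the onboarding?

The onboarding must come before the design review, the post-mortem, the retro, and the standup — 4 meetings forced after it.
Everything else can be placed before the onboarding in some valid order, so the onboarding can sit as late as position 11 − 4 = 7.

7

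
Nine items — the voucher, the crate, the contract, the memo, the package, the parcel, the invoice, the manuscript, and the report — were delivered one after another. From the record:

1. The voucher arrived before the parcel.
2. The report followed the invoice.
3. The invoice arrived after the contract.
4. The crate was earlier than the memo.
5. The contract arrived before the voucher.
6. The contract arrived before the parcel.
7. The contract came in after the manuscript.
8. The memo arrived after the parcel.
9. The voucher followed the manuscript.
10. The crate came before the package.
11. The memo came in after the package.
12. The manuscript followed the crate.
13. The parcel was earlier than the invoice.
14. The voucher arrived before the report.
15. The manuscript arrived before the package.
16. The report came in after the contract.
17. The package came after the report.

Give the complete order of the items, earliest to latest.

The constraints fix every adjacent pair, so only one ordering works:
the crate → the manuscript → the contract → the voucher → the parcel → the invoice → the report → the package → the memo.

the crate, the manuscript, the contract, the voucher, the parcel, the invoice, the report, the package, the memo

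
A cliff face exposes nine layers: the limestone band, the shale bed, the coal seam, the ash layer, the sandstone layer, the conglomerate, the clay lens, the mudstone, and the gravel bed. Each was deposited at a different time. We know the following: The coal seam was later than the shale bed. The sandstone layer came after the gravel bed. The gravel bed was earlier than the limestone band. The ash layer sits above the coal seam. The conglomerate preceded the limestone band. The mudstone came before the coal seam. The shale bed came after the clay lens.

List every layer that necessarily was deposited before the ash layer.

the clay lens, the coal seam, the mudstone, the shale bed

Directly stated before the ash layer: the coal seam.
The clay lens reaches the ash layer via the clay lens → the shale bed → the coal seam → the ash layer.
The mudstone reaches the ash layer via the mudstone → the coal seam → the ash layer.
The shale bed reaches the ash layer via the shale bed → the coal seam → the ash layer.
No chain forces the limestone band (or any of the others) ahead of the ash layer.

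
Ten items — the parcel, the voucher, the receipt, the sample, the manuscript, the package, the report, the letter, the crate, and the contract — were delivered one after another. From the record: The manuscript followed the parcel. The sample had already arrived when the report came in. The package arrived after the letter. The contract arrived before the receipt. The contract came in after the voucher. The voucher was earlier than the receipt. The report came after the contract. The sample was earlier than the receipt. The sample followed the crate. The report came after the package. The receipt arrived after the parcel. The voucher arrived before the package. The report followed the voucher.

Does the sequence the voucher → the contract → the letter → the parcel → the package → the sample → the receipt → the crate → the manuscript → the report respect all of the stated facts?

no

The constraints require the crate before the sample, but in the proposed sequence the sample appears ahead of the crate. That one violation is enough.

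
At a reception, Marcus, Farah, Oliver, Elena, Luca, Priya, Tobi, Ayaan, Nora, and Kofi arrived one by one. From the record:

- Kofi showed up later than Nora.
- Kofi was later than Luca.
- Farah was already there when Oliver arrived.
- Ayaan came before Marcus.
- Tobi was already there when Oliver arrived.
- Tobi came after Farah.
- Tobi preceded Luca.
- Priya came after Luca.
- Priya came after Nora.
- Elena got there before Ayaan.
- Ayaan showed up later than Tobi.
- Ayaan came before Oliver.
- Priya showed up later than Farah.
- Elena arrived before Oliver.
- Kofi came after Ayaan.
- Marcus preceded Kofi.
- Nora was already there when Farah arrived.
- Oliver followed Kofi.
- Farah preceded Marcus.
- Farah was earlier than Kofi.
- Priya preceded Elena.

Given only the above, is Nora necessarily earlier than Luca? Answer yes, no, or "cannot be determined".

Chain the constraints: Nora → Farah → Tobi → Luca. Each link is directly stated, so Nora comes before Luca.

yes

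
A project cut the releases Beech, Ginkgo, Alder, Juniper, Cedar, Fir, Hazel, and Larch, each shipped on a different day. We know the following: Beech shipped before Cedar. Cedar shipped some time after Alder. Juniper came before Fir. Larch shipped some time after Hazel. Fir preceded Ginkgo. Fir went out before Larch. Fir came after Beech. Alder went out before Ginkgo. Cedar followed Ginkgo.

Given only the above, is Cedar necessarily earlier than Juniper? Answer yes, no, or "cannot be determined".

Tracing the constraints gives Juniper → Fir → Ginkgo → Cedar, so Juniper must come before Cedar.
That means Cedar cannot be before Juniper.

no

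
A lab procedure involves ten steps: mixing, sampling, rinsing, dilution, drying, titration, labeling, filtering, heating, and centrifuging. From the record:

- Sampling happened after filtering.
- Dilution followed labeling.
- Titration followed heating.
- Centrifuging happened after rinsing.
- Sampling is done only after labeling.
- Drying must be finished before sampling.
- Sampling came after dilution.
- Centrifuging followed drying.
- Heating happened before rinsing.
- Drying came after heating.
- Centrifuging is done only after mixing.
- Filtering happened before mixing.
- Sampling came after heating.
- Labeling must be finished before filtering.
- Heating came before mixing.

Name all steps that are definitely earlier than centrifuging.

drying, filtering, heating, labeling, mixing, rinsing

Directly stated before centrifuging: drying, mixing, and rinsing.
Filtering reaches centrifuging via filtering → mixing → centrifuging.
Heating reaches centrifuging via heating → drying → centrifuging.
Labeling reaches centrifuging via labeling → filtering → mixing → centrifuging.
No chain forces titration (or any of the others) ahead of centrifuging.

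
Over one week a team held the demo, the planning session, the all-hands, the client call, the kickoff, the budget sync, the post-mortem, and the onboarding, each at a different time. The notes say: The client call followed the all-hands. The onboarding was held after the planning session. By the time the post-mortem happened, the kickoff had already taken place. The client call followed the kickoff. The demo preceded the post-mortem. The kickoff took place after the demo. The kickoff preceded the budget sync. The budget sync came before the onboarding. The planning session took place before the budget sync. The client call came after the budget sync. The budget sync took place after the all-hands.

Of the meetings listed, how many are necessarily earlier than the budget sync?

Directly stated before the budget sync: the all-hands, the kickoff, and the planning session.
The demo reaches the budget sync via the demo → the kickoff → the budget sync.
No chain forces the client call (or any of the others) ahead of the budget sync.
That's the all-hands, the demo, the kickoff, and the planning session — 4 in all.

4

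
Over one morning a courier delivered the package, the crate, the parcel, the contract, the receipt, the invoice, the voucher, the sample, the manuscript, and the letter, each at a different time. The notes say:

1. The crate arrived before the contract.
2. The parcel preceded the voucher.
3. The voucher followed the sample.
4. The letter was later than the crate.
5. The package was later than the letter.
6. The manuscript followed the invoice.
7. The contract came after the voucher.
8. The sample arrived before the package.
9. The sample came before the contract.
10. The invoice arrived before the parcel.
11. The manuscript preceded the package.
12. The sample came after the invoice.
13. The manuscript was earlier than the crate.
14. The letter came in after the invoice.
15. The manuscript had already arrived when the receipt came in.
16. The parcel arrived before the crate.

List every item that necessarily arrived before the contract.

Directly stated before the contract: the crate, the sample, and the voucher.
The invoice reaches the contract via the invoice → the sample → the contract.
The manuscript reaches the contract via the manuscript → the crate → the contract.
The parcel reaches the contract via the parcel → the voucher → the contract.

the crate, the invoice, the manuscript, the parcel, the sample, the voucher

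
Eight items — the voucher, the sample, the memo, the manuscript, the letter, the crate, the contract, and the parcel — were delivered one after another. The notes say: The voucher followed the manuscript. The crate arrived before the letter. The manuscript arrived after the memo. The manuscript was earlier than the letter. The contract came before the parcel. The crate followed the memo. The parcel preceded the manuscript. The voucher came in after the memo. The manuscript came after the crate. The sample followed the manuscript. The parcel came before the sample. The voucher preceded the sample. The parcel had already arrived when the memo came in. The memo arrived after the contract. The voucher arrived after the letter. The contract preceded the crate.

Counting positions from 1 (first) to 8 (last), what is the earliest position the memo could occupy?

3

The contract and the parcel must both come before the memo — 2 forced predecessors.
Nothing else is forced ahead of the memo, so its earliest slot is position 2 + 1 = 3.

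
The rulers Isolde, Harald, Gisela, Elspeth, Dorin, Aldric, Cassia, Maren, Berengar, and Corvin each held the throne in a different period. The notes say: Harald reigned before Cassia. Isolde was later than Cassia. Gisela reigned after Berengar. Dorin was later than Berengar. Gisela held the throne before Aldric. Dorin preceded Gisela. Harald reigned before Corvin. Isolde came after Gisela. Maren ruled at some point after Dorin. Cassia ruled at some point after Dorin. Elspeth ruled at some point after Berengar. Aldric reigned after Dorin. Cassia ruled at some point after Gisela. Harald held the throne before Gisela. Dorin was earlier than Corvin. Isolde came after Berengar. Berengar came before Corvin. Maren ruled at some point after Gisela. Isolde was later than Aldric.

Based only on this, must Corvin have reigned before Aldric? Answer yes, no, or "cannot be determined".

No chain of stated constraints runs from Corvin to Aldric, and none runs from Aldric to Corvin either.
So the relative order of Corvin and Aldric is not fixed by the given facts.

cannot be determined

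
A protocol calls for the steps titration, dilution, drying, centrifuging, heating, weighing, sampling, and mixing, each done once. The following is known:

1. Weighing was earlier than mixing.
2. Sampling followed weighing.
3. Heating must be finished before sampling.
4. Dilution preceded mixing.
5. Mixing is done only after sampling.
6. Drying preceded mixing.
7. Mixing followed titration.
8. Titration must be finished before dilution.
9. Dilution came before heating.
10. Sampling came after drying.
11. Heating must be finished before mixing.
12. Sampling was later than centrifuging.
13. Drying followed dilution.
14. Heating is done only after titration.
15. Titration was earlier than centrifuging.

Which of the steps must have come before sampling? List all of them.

Directly stated before sampling: centrifuging, drying, heating, and weighing.
Dilution reaches sampling via dilution → drying → sampling.
Titration reaches sampling via titration → centrifuging → sampling.

centrifuging, dilution, drying, heating, titration, weighing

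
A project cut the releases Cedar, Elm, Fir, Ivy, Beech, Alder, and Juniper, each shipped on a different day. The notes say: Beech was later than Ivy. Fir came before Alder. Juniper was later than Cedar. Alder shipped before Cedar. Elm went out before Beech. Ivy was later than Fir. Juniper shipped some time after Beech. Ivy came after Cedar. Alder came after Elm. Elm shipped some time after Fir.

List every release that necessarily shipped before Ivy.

Directly stated before Ivy: Cedar and Fir.
Alder reaches Ivy via Alder → Cedar → Ivy.
Elm reaches Ivy via Elm → Alder → Cedar → Ivy.

Alder, Cedar, Elm, Fir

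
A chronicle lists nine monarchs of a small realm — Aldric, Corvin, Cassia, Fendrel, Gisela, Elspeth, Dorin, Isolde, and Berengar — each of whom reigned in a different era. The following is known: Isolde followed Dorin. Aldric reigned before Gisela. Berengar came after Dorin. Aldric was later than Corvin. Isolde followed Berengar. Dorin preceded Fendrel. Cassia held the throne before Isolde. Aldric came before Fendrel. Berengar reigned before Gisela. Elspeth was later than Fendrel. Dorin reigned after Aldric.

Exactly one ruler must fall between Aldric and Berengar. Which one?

Tracing the constraints gives Aldric → Dorin → Berengar, so Dorin sits after Aldric and before Berengar.
No other ruler is forced both after Aldric and before Berengar.

Dorin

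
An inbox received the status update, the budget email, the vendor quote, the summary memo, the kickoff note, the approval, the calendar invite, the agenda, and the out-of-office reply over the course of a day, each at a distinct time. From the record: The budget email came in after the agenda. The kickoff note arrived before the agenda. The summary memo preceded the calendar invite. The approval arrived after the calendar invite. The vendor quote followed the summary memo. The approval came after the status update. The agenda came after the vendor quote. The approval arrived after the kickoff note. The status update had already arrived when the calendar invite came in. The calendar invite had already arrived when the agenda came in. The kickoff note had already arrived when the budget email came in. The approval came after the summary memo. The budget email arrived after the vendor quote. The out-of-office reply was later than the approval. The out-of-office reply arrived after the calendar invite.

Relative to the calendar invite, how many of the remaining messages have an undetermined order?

Forced before the calendar invite: the status update and the summary memo; forced after the calendar invite: the agenda, the approval, the budget email, and the out-of-office reply.
That leaves the kickoff note and the vendor quote with no forced order relative to the calendar invite — 2.

2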